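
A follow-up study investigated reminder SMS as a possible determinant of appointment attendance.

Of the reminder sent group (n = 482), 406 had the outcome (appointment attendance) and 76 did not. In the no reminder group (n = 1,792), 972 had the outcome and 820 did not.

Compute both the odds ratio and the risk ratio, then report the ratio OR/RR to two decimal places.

From the description: a = 406, b = 76, c = 972, d = 820.
OR = (406·820)/(76·972) = 332920/73872 = 4.50671
Risk in exposed = 406/482 = 0.84232; risk in unexposed = 972/1792 = 0.54241; RR = 1.55293
OR/RR = 4.50671 / 1.55293 = 2.90208
The outcome is not rare, so the OR lies further from 1 than the RR.

2.90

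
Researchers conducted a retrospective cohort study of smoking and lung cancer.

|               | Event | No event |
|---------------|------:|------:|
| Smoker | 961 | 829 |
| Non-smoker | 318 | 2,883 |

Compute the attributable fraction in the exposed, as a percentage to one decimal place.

Cells: a = 961, b = 829, c = 318, d = 2883.
Risk in exposed = 961/1790 = 0.53687; risk in unexposed = 318/3201 = 0.09934.
RR = 0.53687/0.09934 = 5.40417
AR% = (RR − 1)/RR × 100 = (5.40417 − 1)/5.40417 × 100 = 81.4958%

81.5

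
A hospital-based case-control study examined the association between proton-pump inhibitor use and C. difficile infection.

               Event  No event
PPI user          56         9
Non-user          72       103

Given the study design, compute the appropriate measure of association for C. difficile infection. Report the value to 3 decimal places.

Cells: a = 56, b = 9, c = 72, d = 103.
This is a hospital-based case-control study: participants were sampled on outcome status, so risks in the source population cannot be estimated directly — relative risk is not valid here. The odds ratio is the appropriate measure.
OR = (a·d)/(b·c) = (56 × 103) / (9 × 72) = 5768 / 648 = 8.90123

8.901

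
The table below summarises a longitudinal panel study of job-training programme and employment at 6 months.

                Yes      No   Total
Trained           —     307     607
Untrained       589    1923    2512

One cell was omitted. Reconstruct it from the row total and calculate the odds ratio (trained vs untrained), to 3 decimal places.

3.190

The missing cell is in the exposed row: 607 − 307 = 300.
So a = 300, b = 307, c = 589, d = 1923.
OR = (a·d)/(b·c) = (300 × 1923) / (307 × 589) = 576900 / 180823 = 3.19041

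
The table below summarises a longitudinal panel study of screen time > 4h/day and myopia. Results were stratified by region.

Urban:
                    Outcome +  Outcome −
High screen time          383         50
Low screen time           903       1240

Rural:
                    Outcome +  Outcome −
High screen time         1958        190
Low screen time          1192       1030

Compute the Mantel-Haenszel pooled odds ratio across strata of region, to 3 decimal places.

OR_MH = Σ(aᵢdᵢ/nᵢ) / Σ(bᵢcᵢ/nᵢ), where nᵢ is the stratum total.
Stratum 1 (Urban): n = 2576; a·d/n = 383·1240/2576 = 184.3634; b·c/n = 50·903/2576 = 17.5272
Stratum 2 (Rural): n = 4370; a·d/n = 1958·1030/4370 = 461.4966; b·c/n = 190·1192/4370 = 51.8261
OR_MH = (184.3634 + 461.4966) / (17.5272 + 51.8261) = 645.8599 / 69.3533 = 9.31261

9.313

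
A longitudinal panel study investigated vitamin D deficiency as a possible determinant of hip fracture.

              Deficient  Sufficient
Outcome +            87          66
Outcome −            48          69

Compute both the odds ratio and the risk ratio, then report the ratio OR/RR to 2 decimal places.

1.44

Reading the table with exposure as columns: a = 87 (Deficient, case), b = 48 (Deficient, non-case), c = 66 (Sufficient, case), d = 69.
OR = (87·69)/(48·66) = 6003/3168 = 1.89489
Risk in exposed = 87/135 = 0.64444; risk in unexposed = 66/135 = 0.48889; RR = 1.31818
OR/RR = 1.89489 / 1.31818 = 1.43750
The outcome is not rare, so the OR lies further from 1 than the RR.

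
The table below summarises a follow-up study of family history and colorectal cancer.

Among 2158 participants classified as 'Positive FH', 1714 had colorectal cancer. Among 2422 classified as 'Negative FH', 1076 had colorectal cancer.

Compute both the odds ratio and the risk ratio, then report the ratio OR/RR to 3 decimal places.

From the description: a = 1714, b = 444, c = 1076, d = 1346.
OR = (1714·1346)/(444·1076) = 2307044/477744 = 4.82904
Risk in exposed = 1714/2158 = 0.79425; risk in unexposed = 1076/2422 = 0.44426; RR = 1.78781
OR/RR = 4.82904 / 1.78781 = 2.70109
The outcome is not rare, so the OR lies further from 1 than the RR.

2.701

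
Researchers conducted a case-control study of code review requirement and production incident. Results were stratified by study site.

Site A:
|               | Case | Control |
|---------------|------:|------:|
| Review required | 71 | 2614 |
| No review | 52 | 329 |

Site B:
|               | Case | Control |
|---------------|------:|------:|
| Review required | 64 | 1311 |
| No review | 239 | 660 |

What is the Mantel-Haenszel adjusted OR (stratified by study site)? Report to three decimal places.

OR_MH = Σ(aᵢdᵢ/nᵢ) / Σ(bᵢcᵢ/nᵢ), where nᵢ is the stratum total.
Stratum 1 (Site A): n = 3066; a·d/n = 71·329/3066 = 7.6187; b·c/n = 2614·52/3066 = 44.3340
Stratum 2 (Site B): n = 2274; a·d/n = 64·660/2274 = 18.5752; b·c/n = 1311·239/2274 = 137.7876
OR_MH = (7.6187 + 18.5752) / (44.3340 + 137.7876) = 26.1939 / 182.1216 = 0.14383

0.144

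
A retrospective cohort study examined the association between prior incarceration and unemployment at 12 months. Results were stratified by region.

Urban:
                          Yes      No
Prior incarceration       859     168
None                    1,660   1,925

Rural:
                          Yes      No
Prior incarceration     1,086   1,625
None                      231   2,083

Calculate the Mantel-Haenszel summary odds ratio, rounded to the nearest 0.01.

5.98

OR_MH = Σ(aᵢdᵢ/nᵢ) / Σ(bᵢcᵢ/nᵢ), where nᵢ is the stratum total.
Stratum 1 (Urban): n = 4612; a·d/n = 859·1925/4612 = 358.5375; b·c/n = 168·1660/4612 = 60.4683
Stratum 2 (Rural): n = 5025; a·d/n = 1086·2083/5025 = 450.1767; b·c/n = 1625·231/5025 = 74.7015
OR_MH = (358.5375 + 450.1767) / (60.4683 + 74.7015) = 808.7142 / 135.1698 = 5.98295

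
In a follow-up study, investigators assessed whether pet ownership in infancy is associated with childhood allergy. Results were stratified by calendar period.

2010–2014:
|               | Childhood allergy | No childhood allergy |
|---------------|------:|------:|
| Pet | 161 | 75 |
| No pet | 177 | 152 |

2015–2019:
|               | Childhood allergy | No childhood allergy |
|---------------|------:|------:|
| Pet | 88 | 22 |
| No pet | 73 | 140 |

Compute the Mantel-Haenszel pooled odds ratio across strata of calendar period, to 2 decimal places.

2.86

OR_MH = Σ(aᵢdᵢ/nᵢ) / Σ(bᵢcᵢ/nᵢ), where nᵢ is the stratum total.
Stratum 1 (2010–2014): n = 565; a·d/n = 161·152/565 = 43.3133; b·c/n = 75·177/565 = 23.4956
Stratum 2 (2015–2019): n = 323; a·d/n = 88·140/323 = 38.1424; b·c/n = 22·73/323 = 4.9721
OR_MH = (43.3133 + 38.1424) / (23.4956 + 4.9721) = 81.4557 / 28.4677 = 2.86134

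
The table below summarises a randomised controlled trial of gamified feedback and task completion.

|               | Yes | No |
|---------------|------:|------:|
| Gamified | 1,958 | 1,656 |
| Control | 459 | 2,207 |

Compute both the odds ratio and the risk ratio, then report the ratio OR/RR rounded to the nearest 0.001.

1.807

Cells: a = 1958, b = 1656, c = 459, d = 2207.
OR = (1958·2207)/(1656·459) = 4321306/760104 = 5.68515
Risk in exposed = 1958/3614 = 0.54178; risk in unexposed = 459/2666 = 0.17217; RR = 3.14682
OR/RR = 5.68515 / 3.14682 = 1.80663
The outcome is not rare, so the OR lies further from 1 than the RR.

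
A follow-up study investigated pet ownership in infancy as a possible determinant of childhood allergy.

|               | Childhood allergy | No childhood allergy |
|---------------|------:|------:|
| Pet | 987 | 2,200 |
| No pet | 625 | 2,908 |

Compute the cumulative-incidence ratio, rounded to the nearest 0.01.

Cells: a = 987, b = 2200, c = 625, d = 2908.
Risk in exposed = 987/3187 = 0.30970; risk in unexposed = 625/3533 = 0.17690.
RR = 0.30970 / 0.17690 = 1.75065
The risk among the exposed is 1.75 times that among the unexposed.

1.75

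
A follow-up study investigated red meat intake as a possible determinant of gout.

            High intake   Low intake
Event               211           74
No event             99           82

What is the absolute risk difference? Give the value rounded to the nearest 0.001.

0.206

Reading the table with exposure as columns: a = 211 (High intake, case), b = 99 (High intake, non-case), c = 74 (Low intake, case), d = 82.
Risk in exposed = 211/310 = 0.680645; risk in unexposed = 74/156 = 0.474359.
Risk difference = 0.680645 − 0.474359 = 0.206286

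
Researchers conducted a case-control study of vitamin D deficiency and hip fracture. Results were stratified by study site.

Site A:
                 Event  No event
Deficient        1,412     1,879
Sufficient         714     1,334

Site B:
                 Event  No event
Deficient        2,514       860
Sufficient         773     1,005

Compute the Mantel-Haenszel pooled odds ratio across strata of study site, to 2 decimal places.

2.22

OR_MH = Σ(aᵢdᵢ/nᵢ) / Σ(bᵢcᵢ/nᵢ), where nᵢ is the stratum total.
Stratum 1 (Site A): n = 5339; a·d/n = 1412·1334/5339 = 352.8016; b·c/n = 1879·714/5339 = 251.2841
Stratum 2 (Site B): n = 5152; a·d/n = 2514·1005/5152 = 490.4057; b·c/n = 860·773/5152 = 129.0334
OR_MH = (352.8016 + 490.4057) / (251.2841 + 129.0334) = 843.2073 / 380.3175 = 2.21711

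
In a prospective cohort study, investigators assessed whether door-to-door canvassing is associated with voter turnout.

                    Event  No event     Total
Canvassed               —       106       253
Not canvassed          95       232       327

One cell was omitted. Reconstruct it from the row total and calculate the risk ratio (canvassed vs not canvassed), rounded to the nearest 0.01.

2.00

The missing cell is in the exposed row: 253 − 106 = 147.
So a = 147, b = 106, c = 95, d = 232.
RR = [a/(a+b)] / [c/(c+d)] = (147/253) / (95/327) = 0.58103/0.29052 = 1.99996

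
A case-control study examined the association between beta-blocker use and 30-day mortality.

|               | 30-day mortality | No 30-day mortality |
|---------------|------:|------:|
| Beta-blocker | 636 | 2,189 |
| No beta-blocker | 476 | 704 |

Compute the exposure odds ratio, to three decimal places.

0.430

Cells: a = 636, b = 2189, c = 476, d = 704.
OR = (a·d)/(b·c) = (636 × 704) / (2189 × 476) = 447744 / 1041964 = 0.42971
Exposure is associated with lower odds of 30-day mortality (OR = 0.43 < 1).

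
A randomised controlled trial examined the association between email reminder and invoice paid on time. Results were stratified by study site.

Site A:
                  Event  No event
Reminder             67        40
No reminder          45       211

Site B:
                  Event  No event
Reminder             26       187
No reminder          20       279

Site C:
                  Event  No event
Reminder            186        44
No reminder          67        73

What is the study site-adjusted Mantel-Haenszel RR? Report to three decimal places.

2.100

RR_MH = Σ(aᵢ·n₀ᵢ/nᵢ) / Σ(cᵢ·n₁ᵢ/nᵢ), with n₁ᵢ = aᵢ+bᵢ (exposed), n₀ᵢ = cᵢ+dᵢ (unexposed), nᵢ = n₁ᵢ+n₀ᵢ.
Stratum 1 (Site A): n₁ = 107, n₀ = 256, n = 363; a·n₀/n = 67·256/363 = 47.2507; c·n₁/n = 45·107/363 = 13.2645
Stratum 2 (Site B): n₁ = 213, n₀ = 299, n = 512; a·n₀/n = 26·299/512 = 15.1836; c·n₁/n = 20·213/512 = 8.3203
Stratum 3 (Site C): n₁ = 230, n₀ = 140, n = 370; a·n₀/n = 186·140/370 = 70.3784; c·n₁/n = 67·230/370 = 41.6486
RR_MH = (47.2507 + 15.1836 + 70.3784) / (13.2645 + 8.3203 + 41.6486) = 132.8127 / 63.2334 = 2.10036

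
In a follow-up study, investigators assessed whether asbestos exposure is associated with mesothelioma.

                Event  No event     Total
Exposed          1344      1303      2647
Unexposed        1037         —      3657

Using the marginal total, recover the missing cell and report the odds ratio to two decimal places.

2.61

The missing cell is in the unexposed row: 3657 − 1037 = 2620.
So a = 1344, b = 1303, c = 1037, d = 2620.
OR = (a·d)/(b·c) = (1344 × 2620) / (1303 × 1037) = 3521280 / 1351211 = 2.60602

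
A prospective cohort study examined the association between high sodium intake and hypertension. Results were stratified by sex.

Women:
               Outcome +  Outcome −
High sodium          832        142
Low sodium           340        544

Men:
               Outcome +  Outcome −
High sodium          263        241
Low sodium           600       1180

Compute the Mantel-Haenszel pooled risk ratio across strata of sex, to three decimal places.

1.934

RR_MH = Σ(aᵢ·n₀ᵢ/nᵢ) / Σ(cᵢ·n₁ᵢ/nᵢ), with n₁ᵢ = aᵢ+bᵢ (exposed), n₀ᵢ = cᵢ+dᵢ (unexposed), nᵢ = n₁ᵢ+n₀ᵢ.
Stratum 1 (Women): n₁ = 974, n₀ = 884, n = 1858; a·n₀/n = 832·884/1858 = 395.8493; c·n₁/n = 340·974/1858 = 178.2347
Stratum 2 (Men): n₁ = 504, n₀ = 1780, n = 2284; a·n₀/n = 263·1780/2284 = 204.9650; c·n₁/n = 600·504/2284 = 132.3993
RR_MH = (395.8493 + 204.9650) / (178.2347 + 132.3993) = 600.8143 / 310.6340 = 1.93416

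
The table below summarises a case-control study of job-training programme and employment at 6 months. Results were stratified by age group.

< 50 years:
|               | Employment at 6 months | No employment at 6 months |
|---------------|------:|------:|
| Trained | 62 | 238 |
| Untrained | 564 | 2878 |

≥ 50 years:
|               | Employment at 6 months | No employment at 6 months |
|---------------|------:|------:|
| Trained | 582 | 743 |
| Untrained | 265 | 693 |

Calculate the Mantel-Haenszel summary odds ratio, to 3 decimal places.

OR_MH = Σ(aᵢdᵢ/nᵢ) / Σ(bᵢcᵢ/nᵢ), where nᵢ is the stratum total.
Stratum 1 (< 50 years): n = 3742; a·d/n = 62·2878/3742 = 47.6847; b·c/n = 238·564/3742 = 35.8717
Stratum 2 (≥ 50 years): n = 2283; a·d/n = 582·693/2283 = 176.6649; b·c/n = 743·265/2283 = 86.2440
OR_MH = (47.6847 + 176.6649) / (35.8717 + 86.2440) = 224.3496 / 122.1157 = 1.83719

1.837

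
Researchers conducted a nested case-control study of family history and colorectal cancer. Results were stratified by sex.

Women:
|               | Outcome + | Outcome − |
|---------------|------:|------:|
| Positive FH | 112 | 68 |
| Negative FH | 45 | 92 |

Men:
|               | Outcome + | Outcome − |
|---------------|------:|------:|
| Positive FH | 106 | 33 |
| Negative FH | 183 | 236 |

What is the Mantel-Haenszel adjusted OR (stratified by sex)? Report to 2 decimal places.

3.78

OR_MH = Σ(aᵢdᵢ/nᵢ) / Σ(bᵢcᵢ/nᵢ), where nᵢ is the stratum total.
Stratum 1 (Women): n = 317; a·d/n = 112·92/317 = 32.5047; b·c/n = 68·45/317 = 9.6530
Stratum 2 (Men): n = 558; a·d/n = 106·236/558 = 44.8315; b·c/n = 33·183/558 = 10.8226
OR_MH = (32.5047 + 44.8315) / (9.6530 + 10.8226) = 77.3363 / 20.4756 = 3.77700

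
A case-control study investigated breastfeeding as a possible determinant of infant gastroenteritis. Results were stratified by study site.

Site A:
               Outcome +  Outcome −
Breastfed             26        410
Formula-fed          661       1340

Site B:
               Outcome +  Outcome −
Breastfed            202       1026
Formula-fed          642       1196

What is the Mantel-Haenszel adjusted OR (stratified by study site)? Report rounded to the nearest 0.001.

OR_MH = Σ(aᵢdᵢ/nᵢ) / Σ(bᵢcᵢ/nᵢ), where nᵢ is the stratum total.
Stratum 1 (Site A): n = 2437; a·d/n = 26·1340/2437 = 14.2963; b·c/n = 410·661/2437 = 111.2064
Stratum 2 (Site B): n = 3066; a·d/n = 202·1196/3066 = 78.7971; b·c/n = 1026·642/3066 = 214.8376
OR_MH = (14.2963 + 78.7971) / (111.2064 + 214.8376) = 93.0934 / 326.0440 = 0.28552

0.286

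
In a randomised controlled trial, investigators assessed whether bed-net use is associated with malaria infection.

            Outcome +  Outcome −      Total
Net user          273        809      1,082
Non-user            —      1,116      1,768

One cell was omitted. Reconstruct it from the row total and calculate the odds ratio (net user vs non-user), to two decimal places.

The missing cell is in the unexposed row: 1768 − 1116 = 652.
So a = 273, b = 809, c = 652, d = 1116.
OR = (a·d)/(b·c) = (273 × 1116) / (809 × 652) = 304668 / 527468 = 0.57760

0.58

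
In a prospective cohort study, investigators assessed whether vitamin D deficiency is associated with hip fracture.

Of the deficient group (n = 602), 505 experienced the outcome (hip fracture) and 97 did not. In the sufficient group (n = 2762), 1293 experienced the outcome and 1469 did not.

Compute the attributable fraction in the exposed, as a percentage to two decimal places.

From the description: a = 505, b = 97, c = 1293, d = 1469.
Risk in exposed = 505/602 = 0.83887; risk in unexposed = 1293/2762 = 0.46814.
RR = 0.83887/0.46814 = 1.79193
AR% = (RR − 1)/RR × 100 = (1.79193 − 1)/1.79193 × 100 = 44.1941%

44.19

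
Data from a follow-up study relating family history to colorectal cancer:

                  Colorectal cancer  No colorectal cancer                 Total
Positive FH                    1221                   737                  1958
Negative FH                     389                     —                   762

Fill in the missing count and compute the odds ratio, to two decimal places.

1.59

The missing cell is in the unexposed row: 762 − 389 = 373.
So a = 1221, b = 737, c = 389, d = 373.
OR = (a·d)/(b·c) = (1221 × 373) / (737 × 389) = 455433 / 286693 = 1.58857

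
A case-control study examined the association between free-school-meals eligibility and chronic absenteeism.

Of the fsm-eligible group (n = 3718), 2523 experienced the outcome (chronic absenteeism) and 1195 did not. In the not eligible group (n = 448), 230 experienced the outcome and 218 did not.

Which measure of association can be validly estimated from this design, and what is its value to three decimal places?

2.001

From the description: a = 2523, b = 1195, c = 230, d = 218.
This is a case-control study: participants were sampled on outcome status, so risks in the source population cannot be estimated directly — relative risk is not valid here. The odds ratio is the appropriate measure.
OR = (a·d)/(b·c) = (2523 × 218) / (1195 × 230) = 550014 / 274850 = 2.00114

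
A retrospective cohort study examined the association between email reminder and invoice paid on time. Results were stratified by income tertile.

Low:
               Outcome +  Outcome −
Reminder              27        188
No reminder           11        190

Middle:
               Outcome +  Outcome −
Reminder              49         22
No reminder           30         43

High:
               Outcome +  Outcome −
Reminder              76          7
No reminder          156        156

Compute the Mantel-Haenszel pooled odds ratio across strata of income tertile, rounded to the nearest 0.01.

4.63

OR_MH = Σ(aᵢdᵢ/nᵢ) / Σ(bᵢcᵢ/nᵢ), where nᵢ is the stratum total.
Stratum 1 (Low): n = 416; a·d/n = 27·190/416 = 12.3317; b·c/n = 188·11/416 = 4.9712
Stratum 2 (Middle): n = 144; a·d/n = 49·43/144 = 14.6319; b·c/n = 22·30/144 = 4.5833
Stratum 3 (High): n = 395; a·d/n = 76·156/395 = 30.0152; b·c/n = 7·156/395 = 2.7646
OR_MH = (12.3317 + 14.6319 + 30.0152) / (4.9712 + 4.5833 + 2.7646) = 56.9789 / 12.3190 = 4.62527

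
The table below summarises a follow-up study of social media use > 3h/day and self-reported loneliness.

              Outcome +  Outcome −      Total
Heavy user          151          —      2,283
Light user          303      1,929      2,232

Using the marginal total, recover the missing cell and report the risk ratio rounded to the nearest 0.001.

The missing cell is in the exposed row: 2283 − 151 = 2132.
So a = 151, b = 2132, c = 303, d = 1929.
RR = [a/(a+b)] / [c/(c+d)] = (151/2283) / (303/2232) = 0.06614/0.13575 = 0.48722

0.487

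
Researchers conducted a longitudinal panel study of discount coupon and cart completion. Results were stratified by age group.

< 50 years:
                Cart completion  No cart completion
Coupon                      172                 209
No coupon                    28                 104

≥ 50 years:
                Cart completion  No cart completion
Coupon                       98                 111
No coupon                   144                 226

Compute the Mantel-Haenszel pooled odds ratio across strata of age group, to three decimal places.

1.874

OR_MH = Σ(aᵢdᵢ/nᵢ) / Σ(bᵢcᵢ/nᵢ), where nᵢ is the stratum total.
Stratum 1 (< 50 years): n = 513; a·d/n = 172·104/513 = 34.8694; b·c/n = 209·28/513 = 11.4074
Stratum 2 (≥ 50 years): n = 579; a·d/n = 98·226/579 = 38.2522; b·c/n = 111·144/579 = 27.6062
OR_MH = (34.8694 + 38.2522) / (11.4074 + 27.6062) = 73.1216 / 39.0136 = 1.87426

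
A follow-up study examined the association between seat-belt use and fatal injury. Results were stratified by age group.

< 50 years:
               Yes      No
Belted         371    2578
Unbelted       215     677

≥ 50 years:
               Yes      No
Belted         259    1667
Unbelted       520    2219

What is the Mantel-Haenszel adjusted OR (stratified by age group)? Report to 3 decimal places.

OR_MH = Σ(aᵢdᵢ/nᵢ) / Σ(bᵢcᵢ/nᵢ), where nᵢ is the stratum total.
Stratum 1 (< 50 years): n = 3841; a·d/n = 371·677/3841 = 65.3910; b·c/n = 2578·215/3841 = 144.3036
Stratum 2 (≥ 50 years): n = 4665; a·d/n = 259·2219/4665 = 123.1985; b·c/n = 1667·520/4665 = 185.8178
OR_MH = (65.3910 + 123.1985) / (144.3036 + 185.8178) = 188.5895 / 330.1214 = 0.57127

0.571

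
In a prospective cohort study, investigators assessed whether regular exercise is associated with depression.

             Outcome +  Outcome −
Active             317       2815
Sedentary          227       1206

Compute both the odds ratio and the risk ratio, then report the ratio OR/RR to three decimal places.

Cells: a = 317, b = 2815, c = 227, d = 1206.
OR = (317·1206)/(2815·227) = 382302/639005 = 0.59828
Risk in exposed = 317/3132 = 0.10121; risk in unexposed = 227/1433 = 0.15841; RR = 0.63894
OR/RR = 0.59828 / 0.63894 = 0.93636
The outcome is not rare, so the OR lies further from 1 than the RR.

0.936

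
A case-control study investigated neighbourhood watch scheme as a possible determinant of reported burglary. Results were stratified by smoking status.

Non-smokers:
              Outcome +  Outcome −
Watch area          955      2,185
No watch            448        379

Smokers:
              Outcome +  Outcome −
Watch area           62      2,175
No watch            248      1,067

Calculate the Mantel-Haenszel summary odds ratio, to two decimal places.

OR_MH = Σ(aᵢdᵢ/nᵢ) / Σ(bᵢcᵢ/nᵢ), where nᵢ is the stratum total.
Stratum 1 (Non-smokers): n = 3967; a·d/n = 955·379/3967 = 91.2390; b·c/n = 2185·448/3967 = 246.7557
Stratum 2 (Smokers): n = 3552; a·d/n = 62·1067/3552 = 18.6244; b·c/n = 2175·248/3552 = 151.8581
OR_MH = (91.2390 + 18.6244) / (246.7557 + 151.8581) = 109.8634 / 398.6138 = 0.27561

0.28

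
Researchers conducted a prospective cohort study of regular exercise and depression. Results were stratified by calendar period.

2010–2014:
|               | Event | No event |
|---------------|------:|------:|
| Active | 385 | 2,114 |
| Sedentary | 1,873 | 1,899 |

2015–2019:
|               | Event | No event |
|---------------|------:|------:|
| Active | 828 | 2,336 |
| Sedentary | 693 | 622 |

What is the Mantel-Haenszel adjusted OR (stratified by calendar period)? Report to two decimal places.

0.23

OR_MH = Σ(aᵢdᵢ/nᵢ) / Σ(bᵢcᵢ/nᵢ), where nᵢ is the stratum total.
Stratum 1 (2010–2014): n = 6271; a·d/n = 385·1899/6271 = 116.5867; b·c/n = 2114·1873/6271 = 631.4020
Stratum 2 (2015–2019): n = 4479; a·d/n = 828·622/4479 = 114.9846; b·c/n = 2336·693/4479 = 361.4307
OR_MH = (116.5867 + 114.9846) / (631.4020 + 361.4307) = 231.5713 / 992.8327 = 0.23324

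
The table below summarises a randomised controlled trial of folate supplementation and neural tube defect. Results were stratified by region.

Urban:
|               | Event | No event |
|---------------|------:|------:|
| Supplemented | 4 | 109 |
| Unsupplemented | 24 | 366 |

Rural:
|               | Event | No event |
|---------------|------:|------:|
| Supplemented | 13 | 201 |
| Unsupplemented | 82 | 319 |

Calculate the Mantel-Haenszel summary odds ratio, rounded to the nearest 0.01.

0.30

OR_MH = Σ(aᵢdᵢ/nᵢ) / Σ(bᵢcᵢ/nᵢ), where nᵢ is the stratum total.
Stratum 1 (Urban): n = 503; a·d/n = 4·366/503 = 2.9105; b·c/n = 109·24/503 = 5.2008
Stratum 2 (Rural): n = 615; a·d/n = 13·319/615 = 6.7431; b·c/n = 201·82/615 = 26.8000
OR_MH = (2.9105 + 6.7431) / (5.2008 + 26.8000) = 9.6536 / 32.0008 = 0.30167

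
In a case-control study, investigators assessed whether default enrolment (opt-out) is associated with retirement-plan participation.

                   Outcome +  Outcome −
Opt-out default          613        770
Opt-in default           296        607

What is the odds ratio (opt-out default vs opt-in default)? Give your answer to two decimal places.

Cells: a = 613, b = 770, c = 296, d = 607.
OR = (a·d)/(b·c) = (613 × 607) / (770 × 296) = 372091 / 227920 = 1.63255
The odds of retirement-plan participation are about 1.63 times as high in the opt-out default group.

1.63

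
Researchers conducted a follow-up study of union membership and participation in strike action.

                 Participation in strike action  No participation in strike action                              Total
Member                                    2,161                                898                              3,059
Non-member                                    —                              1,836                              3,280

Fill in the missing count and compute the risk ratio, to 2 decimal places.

1.60

The missing cell is in the unexposed row: 3280 − 1836 = 1444.
So a = 2161, b = 898, c = 1444, d = 1836.
RR = [a/(a+b)] / [c/(c+d)] = (2161/3059) / (1444/3280) = 0.70644/0.44024 = 1.60466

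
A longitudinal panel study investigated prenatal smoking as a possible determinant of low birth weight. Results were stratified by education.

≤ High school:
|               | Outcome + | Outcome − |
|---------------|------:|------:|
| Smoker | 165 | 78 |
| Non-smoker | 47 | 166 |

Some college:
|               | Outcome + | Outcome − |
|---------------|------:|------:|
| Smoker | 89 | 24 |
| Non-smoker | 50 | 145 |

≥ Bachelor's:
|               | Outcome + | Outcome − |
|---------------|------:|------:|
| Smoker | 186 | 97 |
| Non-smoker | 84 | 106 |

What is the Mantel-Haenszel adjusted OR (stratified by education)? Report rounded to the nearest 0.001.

4.926

OR_MH = Σ(aᵢdᵢ/nᵢ) / Σ(bᵢcᵢ/nᵢ), where nᵢ is the stratum total.
Stratum 1 (≤ High school): n = 456; a·d/n = 165·166/456 = 60.0658; b·c/n = 78·47/456 = 8.0395
Stratum 2 (Some college): n = 308; a·d/n = 89·145/308 = 41.8994; b·c/n = 24·50/308 = 3.8961
Stratum 3 (≥ Bachelor's): n = 473; a·d/n = 186·106/473 = 41.6829; b·c/n = 97·84/473 = 17.2262
OR_MH = (60.0658 + 41.8994 + 41.6829) / (8.0395 + 3.8961 + 17.2262) = 143.6480 / 29.1618 = 4.92590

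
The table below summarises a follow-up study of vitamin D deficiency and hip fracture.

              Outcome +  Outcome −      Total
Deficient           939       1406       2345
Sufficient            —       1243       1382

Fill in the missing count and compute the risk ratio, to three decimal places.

The missing cell is in the unexposed row: 1382 − 1243 = 139.
So a = 939, b = 1406, c = 139, d = 1243.
RR = [a/(a+b)] / [c/(c+d)] = (939/2345) / (139/1382) = 0.40043/0.10058 = 3.98122

3.981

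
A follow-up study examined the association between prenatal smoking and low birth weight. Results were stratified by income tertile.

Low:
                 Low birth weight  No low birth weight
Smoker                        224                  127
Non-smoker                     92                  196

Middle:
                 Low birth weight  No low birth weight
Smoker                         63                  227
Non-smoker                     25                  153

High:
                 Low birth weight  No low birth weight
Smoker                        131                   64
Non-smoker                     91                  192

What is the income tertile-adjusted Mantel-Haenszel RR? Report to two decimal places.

RR_MH = Σ(aᵢ·n₀ᵢ/nᵢ) / Σ(cᵢ·n₁ᵢ/nᵢ), with n₁ᵢ = aᵢ+bᵢ (exposed), n₀ᵢ = cᵢ+dᵢ (unexposed), nᵢ = n₁ᵢ+n₀ᵢ.
Stratum 1 (Low): n₁ = 351, n₀ = 288, n = 639; a·n₀/n = 224·288/639 = 100.9577; c·n₁/n = 92·351/639 = 50.5352
Stratum 2 (Middle): n₁ = 290, n₀ = 178, n = 468; a·n₀/n = 63·178/468 = 23.9615; c·n₁/n = 25·290/468 = 15.4915
Stratum 3 (High): n₁ = 195, n₀ = 283, n = 478; a·n₀/n = 131·283/478 = 77.5586; c·n₁/n = 91·195/478 = 37.1234
RR_MH = (100.9577 + 23.9615 + 77.5586) / (50.5352 + 15.4915 + 37.1234) = 202.4779 / 103.1501 = 1.96294

1.96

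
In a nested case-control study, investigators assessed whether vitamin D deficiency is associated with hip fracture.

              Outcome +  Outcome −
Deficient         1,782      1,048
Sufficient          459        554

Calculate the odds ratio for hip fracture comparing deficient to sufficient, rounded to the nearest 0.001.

Cells: a = 1782, b = 1048, c = 459, d = 554.
OR = (a·d)/(b·c) = (1782 × 554) / (1048 × 459) = 987228 / 481032 = 2.05231
The odds of hip fracture are about 2.05 times as high in the deficient group.

2.052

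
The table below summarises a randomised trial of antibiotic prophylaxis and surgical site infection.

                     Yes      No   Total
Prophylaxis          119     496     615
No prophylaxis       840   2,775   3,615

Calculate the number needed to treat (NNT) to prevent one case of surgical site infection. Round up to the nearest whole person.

Risk in treated group = 119/615 = 0.19350; risk in control = 840/3615 = 0.23237.
Absolute risk reduction = 0.23237 − 0.19350 = 0.03887
NNT = 1 / ARR = 1 / 0.03887 = 25.727 → round up → 26

26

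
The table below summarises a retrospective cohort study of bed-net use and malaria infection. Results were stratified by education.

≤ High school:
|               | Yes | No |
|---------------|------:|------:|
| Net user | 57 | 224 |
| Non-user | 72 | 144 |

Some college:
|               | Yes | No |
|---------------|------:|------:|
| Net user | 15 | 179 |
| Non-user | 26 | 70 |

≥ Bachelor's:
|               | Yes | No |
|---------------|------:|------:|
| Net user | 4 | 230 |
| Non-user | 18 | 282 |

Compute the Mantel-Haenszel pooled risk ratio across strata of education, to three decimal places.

RR_MH = Σ(aᵢ·n₀ᵢ/nᵢ) / Σ(cᵢ·n₁ᵢ/nᵢ), with n₁ᵢ = aᵢ+bᵢ (exposed), n₀ᵢ = cᵢ+dᵢ (unexposed), nᵢ = n₁ᵢ+n₀ᵢ.
Stratum 1 (≤ High school): n₁ = 281, n₀ = 216, n = 497; a·n₀/n = 57·216/497 = 24.7726; c·n₁/n = 72·281/497 = 40.7082
Stratum 2 (Some college): n₁ = 194, n₀ = 96, n = 290; a·n₀/n = 15·96/290 = 4.9655; c·n₁/n = 26·194/290 = 17.3931
Stratum 3 (≥ Bachelor's): n₁ = 234, n₀ = 300, n = 534; a·n₀/n = 4·300/534 = 2.2472; c·n₁/n = 18·234/534 = 7.8876
RR_MH = (24.7726 + 4.9655 + 2.2472) / (40.7082 + 17.3931 + 7.8876) = 31.9853 / 65.9890 = 0.48471

0.485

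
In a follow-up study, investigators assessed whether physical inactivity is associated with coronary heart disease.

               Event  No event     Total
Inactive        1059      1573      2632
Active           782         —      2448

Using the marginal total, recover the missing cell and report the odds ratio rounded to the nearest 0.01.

1.43

The missing cell is in the unexposed row: 2448 − 782 = 1666.
So a = 1059, b = 1573, c = 782, d = 1666.
OR = (a·d)/(b·c) = (1059 × 1666) / (1573 × 782) = 1764294 / 1230086 = 1.43429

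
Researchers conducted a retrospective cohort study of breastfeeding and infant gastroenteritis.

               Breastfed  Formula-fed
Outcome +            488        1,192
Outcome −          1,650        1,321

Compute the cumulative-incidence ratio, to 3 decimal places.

0.481

Reading the table with exposure as columns: a = 488 (Breastfed, case), b = 1650 (Breastfed, non-case), c = 1192 (Formula-fed, case), d = 1321.
Risk in exposed = 488/2138 = 0.22825; risk in unexposed = 1192/2513 = 0.47433.
RR = 0.22825 / 0.47433 = 0.48120
The risk is 52% lower among the exposed than among the unexposed.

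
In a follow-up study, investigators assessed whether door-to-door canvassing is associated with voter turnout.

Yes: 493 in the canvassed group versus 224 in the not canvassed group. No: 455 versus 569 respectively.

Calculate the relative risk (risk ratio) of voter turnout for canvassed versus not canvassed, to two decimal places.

From the description: a = 493, b = 455, c = 224, d = 569.
Risk in exposed = 493/948 = 0.52004; risk in unexposed = 224/793 = 0.28247.
RR = 0.52004 / 0.28247 = 1.84104
The risk among the exposed is 1.84 times that among the unexposed.

1.84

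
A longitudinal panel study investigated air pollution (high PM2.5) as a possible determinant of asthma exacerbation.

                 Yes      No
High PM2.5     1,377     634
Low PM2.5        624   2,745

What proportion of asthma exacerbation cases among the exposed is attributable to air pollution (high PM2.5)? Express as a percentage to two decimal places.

Cells: a = 1377, b = 634, c = 624, d = 2745.
Risk in exposed = 1377/2011 = 0.68473; risk in unexposed = 624/3369 = 0.18522.
RR = 0.68473/0.18522 = 3.69691
AR% = (RR − 1)/RR × 100 = (3.69691 − 1)/3.69691 × 100 = 72.9503%

72.95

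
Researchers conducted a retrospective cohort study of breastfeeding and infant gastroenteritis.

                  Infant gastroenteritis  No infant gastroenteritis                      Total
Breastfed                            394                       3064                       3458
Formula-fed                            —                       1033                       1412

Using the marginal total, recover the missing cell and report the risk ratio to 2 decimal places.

0.42

The missing cell is in the unexposed row: 1412 − 1033 = 379.
So a = 394, b = 3064, c = 379, d = 1033.
RR = [a/(a+b)] / [c/(c+d)] = (394/3458) / (379/1412) = 0.11394/0.26841 = 0.42449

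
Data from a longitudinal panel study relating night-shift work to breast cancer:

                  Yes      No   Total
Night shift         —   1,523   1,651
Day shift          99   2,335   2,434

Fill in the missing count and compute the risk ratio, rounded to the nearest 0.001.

1.906

The missing cell is in the exposed row: 1651 − 1523 = 128.
So a = 128, b = 1523, c = 99, d = 2335.
RR = [a/(a+b)] / [c/(c+d)] = (128/1651) / (99/2434) = 0.07753/0.04067 = 1.90611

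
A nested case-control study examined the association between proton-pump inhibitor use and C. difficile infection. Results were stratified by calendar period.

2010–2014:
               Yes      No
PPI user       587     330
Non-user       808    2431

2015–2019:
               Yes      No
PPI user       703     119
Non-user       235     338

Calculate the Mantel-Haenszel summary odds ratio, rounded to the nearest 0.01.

OR_MH = Σ(aᵢdᵢ/nᵢ) / Σ(bᵢcᵢ/nᵢ), where nᵢ is the stratum total.
Stratum 1 (2010–2014): n = 4156; a·d/n = 587·2431/4156 = 343.3583; b·c/n = 330·808/4156 = 64.1578
Stratum 2 (2015–2019): n = 1395; a·d/n = 703·338/1395 = 170.3326; b·c/n = 119·235/1395 = 20.0466
OR_MH = (343.3583 + 170.3326) / (64.1578 + 20.0466) = 513.6909 / 84.2044 = 6.10052

6.10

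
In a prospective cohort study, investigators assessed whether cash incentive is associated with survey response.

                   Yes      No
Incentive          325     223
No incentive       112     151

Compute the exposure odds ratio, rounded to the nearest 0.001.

1.965

Cells: a = 325, b = 223, c = 112, d = 151.
OR = (a·d)/(b·c) = (325 × 151) / (223 × 112) = 49075 / 24976 = 1.96489
The odds of survey response are about 1.96 times as high in the incentive group.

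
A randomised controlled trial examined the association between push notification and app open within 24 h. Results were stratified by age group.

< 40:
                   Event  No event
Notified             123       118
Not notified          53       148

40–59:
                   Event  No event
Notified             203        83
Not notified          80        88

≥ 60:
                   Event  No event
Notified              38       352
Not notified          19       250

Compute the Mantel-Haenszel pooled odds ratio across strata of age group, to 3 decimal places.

2.439

OR_MH = Σ(aᵢdᵢ/nᵢ) / Σ(bᵢcᵢ/nᵢ), where nᵢ is the stratum total.
Stratum 1 (< 40): n = 442; a·d/n = 123·148/442 = 41.1855; b·c/n = 118·53/442 = 14.1493
Stratum 2 (40–59): n = 454; a·d/n = 203·88/454 = 39.3480; b·c/n = 83·80/454 = 14.6256
Stratum 3 (≥ 60): n = 659; a·d/n = 38·250/659 = 14.4158; b·c/n = 352·19/659 = 10.1487
OR_MH = (41.1855 + 39.3480 + 14.4158) / (14.1493 + 14.6256 + 10.1487) = 94.9493 / 38.9236 = 2.43938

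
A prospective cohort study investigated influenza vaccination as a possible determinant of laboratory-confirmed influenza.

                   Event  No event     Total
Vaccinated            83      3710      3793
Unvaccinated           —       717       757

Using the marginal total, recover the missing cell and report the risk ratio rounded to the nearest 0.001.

0.414

The missing cell is in the unexposed row: 757 − 717 = 40.
So a = 83, b = 3710, c = 40, d = 717.
RR = [a/(a+b)] / [c/(c+d)] = (83/3793) / (40/757) = 0.02188/0.05284 = 0.41412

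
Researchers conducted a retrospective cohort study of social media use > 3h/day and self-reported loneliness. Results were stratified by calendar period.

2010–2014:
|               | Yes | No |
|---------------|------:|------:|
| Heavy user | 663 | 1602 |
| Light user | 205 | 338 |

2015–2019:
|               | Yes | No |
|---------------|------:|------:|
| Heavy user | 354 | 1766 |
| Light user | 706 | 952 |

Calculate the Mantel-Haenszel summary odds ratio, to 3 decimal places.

0.378

OR_MH = Σ(aᵢdᵢ/nᵢ) / Σ(bᵢcᵢ/nᵢ), where nᵢ is the stratum total.
Stratum 1 (2010–2014): n = 2808; a·d/n = 663·338/2808 = 79.8056; b·c/n = 1602·205/2808 = 116.9551
Stratum 2 (2015–2019): n = 3778; a·d/n = 354·952/3778 = 89.2028; b·c/n = 1766·706/3778 = 330.0148
OR_MH = (79.8056 + 89.2028) / (116.9551 + 330.0148) = 169.0083 / 446.9700 = 0.37812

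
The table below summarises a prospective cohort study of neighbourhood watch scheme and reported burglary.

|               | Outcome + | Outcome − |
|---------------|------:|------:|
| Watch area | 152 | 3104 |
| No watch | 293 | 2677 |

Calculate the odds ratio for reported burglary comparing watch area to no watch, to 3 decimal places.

0.447

Cells: a = 152, b = 3104, c = 293, d = 2677.
OR = (a·d)/(b·c) = (152 × 2677) / (3104 × 293) = 406904 / 909472 = 0.44741
Exposure is associated with lower odds of reported burglary (OR = 0.45 < 1).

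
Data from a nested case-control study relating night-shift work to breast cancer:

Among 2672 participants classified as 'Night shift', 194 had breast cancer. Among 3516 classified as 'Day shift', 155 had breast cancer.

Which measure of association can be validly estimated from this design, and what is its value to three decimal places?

From the description: a = 194, b = 2478, c = 155, d = 3361.
This is a nested case-control study: participants were sampled on outcome status, so risks in the source population cannot be estimated directly — relative risk is not valid here. The odds ratio is the appropriate measure.
OR = (a·d)/(b·c) = (194 × 3361) / (2478 × 155) = 652034 / 384090 = 1.69761

1.698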